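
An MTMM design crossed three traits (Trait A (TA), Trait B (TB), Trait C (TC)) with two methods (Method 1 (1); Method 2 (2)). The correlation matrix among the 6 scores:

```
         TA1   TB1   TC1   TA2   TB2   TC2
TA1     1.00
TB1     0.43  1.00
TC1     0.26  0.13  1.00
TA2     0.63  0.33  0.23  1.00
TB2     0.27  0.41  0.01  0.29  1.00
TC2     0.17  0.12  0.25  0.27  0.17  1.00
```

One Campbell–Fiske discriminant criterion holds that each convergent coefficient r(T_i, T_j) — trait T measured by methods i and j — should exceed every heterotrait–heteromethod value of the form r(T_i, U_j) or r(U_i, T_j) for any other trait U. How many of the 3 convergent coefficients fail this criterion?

Each convergent coefficient versus the relevant comparison correlations:
TA (methods 1·2): 0.63 vs {0.27, 0.33, 0.17, 0.23} → pass.
TB (methods 1·2): 0.41 vs {0.33, 0.27, 0.12, 0.01} → pass.
TC (methods 1·2): 0.25 vs {0.23, 0.17, 0.01, 0.12} → pass.
0 of 3 fail.

0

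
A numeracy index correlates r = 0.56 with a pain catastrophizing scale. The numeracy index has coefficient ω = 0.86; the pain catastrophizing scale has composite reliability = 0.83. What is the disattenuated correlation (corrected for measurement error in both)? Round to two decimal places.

0.66

r_true = r_obs / √(r_xx · r_yy) = 0.56 / √(0.86 × 0.83) = 0.56 / √0.7138 = 0.56 / 0.8449 ≈ 0.66.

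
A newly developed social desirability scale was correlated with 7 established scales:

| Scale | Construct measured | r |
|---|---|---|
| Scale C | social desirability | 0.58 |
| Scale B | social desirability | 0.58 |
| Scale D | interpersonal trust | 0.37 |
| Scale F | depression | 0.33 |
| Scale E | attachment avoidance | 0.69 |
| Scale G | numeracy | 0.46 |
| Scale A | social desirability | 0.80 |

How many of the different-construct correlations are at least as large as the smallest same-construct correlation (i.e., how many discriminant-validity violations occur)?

1

Convergent (same construct = social desirability): Scale C, Scale B, Scale A.
Smallest convergent = 0.58. Discriminant values: 0.37, 0.33, 0.69, 0.46; count ≥ 0.58 → 1.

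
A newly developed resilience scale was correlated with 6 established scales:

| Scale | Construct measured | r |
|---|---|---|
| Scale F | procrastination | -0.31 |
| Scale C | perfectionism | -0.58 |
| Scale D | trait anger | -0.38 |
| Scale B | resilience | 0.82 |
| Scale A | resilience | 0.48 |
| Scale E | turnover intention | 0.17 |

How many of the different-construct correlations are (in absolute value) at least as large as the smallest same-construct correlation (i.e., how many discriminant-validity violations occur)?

Convergent (same construct = resilience): Scale B, Scale A.
Smallest convergent = 0.48. Discriminant |r|: 0.31, 0.58, 0.38, 0.17; count ≥ 0.48 → 1.

1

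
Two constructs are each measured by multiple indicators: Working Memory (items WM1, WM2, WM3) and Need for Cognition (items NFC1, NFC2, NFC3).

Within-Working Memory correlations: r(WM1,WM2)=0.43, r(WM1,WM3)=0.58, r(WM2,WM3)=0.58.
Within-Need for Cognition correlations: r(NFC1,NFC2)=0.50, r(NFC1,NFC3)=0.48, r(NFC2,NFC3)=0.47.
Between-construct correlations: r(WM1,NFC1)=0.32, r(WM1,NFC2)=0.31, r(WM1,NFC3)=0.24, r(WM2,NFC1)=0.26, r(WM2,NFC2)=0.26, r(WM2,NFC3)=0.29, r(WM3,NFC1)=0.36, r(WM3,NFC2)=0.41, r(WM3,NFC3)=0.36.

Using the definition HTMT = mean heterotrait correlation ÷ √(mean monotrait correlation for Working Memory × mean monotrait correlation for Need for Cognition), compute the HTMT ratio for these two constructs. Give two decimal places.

Between-construct mean = 2.81/9 = 0.3122.
Mean within-WM = 1.59/3 = 0.5300; mean within-NFC = 1.45/3 = 0.4833.
Geometric mean = √(0.5300 × 0.4833) = 0.5061.
HTMT = 0.3122 / 0.5061 = 0.62.

0.62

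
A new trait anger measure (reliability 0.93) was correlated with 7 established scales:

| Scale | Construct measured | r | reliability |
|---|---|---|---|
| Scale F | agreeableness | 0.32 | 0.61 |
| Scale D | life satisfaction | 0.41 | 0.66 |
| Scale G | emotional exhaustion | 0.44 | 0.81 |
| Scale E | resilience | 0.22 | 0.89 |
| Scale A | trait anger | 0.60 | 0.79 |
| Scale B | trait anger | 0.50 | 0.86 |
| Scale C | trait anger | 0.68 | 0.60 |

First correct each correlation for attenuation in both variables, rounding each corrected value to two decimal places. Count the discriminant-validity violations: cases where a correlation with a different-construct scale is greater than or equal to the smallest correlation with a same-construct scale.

Disattenuated r (r / √(r_scale · r_new)):
  Scale F (disc): 0.32 / √(0.61·0.93) = 0.42
  Scale D (disc): 0.41 / √(0.66·0.93) = 0.52
  Scale G (disc): 0.44 / √(0.81·0.93) = 0.51
  Scale E (disc): 0.22 / √(0.89·0.93) = 0.24
  Scale A (conv): 0.60 / √(0.79·0.93) = 0.70
  Scale B (conv): 0.50 / √(0.86·0.93) = 0.56
  Scale C (conv): 0.68 / √(0.60·0.93) = 0.91
Smallest convergent = 0.56. Discriminant values: 0.42, 0.52, 0.51, 0.24; count ≥ 0.56 → 0.

0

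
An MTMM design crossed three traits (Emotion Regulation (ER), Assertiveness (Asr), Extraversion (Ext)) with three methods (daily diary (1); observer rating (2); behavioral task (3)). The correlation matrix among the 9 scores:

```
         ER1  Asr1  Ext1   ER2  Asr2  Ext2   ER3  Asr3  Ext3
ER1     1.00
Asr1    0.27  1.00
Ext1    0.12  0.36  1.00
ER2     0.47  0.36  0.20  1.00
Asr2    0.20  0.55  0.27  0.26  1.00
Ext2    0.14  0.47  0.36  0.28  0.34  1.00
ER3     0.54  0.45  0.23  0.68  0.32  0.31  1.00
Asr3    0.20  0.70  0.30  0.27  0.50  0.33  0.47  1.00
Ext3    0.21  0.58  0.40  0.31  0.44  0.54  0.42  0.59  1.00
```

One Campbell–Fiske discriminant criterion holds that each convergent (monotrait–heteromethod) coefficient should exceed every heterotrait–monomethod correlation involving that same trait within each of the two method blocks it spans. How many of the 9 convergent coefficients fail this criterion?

Convergent coefficients and their comparison sets:
ER (methods 1·2): 0.47 vs {0.27, 0.26, 0.12, 0.28} → pass.
ER (methods 1·3): 0.54 vs {0.27, 0.47, 0.12, 0.42} → pass.
ER (methods 2·3): 0.68 vs {0.26, 0.47, 0.28, 0.42} → pass.
Asr (methods 1·2): 0.55 vs {0.27, 0.26, 0.36, 0.34} → pass.
Asr (methods 1·3): 0.70 vs {0.27, 0.47, 0.36, 0.59} → pass.
Asr (methods 2·3): 0.50 vs {0.26, 0.47, 0.34, 0.59} → fail.
Ext (methods 1·2): 0.36 vs {0.12, 0.28, 0.36, 0.34} → fail.
Ext (methods 1·3): 0.40 vs {0.12, 0.42, 0.36, 0.59} → fail.
Ext (methods 2·3): 0.54 vs {0.28, 0.42, 0.34, 0.59} → fail.
4 of 9 fail.

4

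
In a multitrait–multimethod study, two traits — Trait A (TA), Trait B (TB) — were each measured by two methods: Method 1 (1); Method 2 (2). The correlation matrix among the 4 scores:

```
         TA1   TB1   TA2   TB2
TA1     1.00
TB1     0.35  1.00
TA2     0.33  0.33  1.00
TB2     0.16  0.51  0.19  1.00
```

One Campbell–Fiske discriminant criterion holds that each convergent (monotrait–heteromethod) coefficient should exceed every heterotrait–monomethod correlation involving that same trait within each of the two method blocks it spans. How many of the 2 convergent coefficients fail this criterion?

1

Convergent coefficients and their comparison sets:
TA (methods 1·2): 0.33 vs {0.35, 0.19} → fail.
TB (methods 1·2): 0.51 vs {0.35, 0.19} → pass.
1 of 2 fail.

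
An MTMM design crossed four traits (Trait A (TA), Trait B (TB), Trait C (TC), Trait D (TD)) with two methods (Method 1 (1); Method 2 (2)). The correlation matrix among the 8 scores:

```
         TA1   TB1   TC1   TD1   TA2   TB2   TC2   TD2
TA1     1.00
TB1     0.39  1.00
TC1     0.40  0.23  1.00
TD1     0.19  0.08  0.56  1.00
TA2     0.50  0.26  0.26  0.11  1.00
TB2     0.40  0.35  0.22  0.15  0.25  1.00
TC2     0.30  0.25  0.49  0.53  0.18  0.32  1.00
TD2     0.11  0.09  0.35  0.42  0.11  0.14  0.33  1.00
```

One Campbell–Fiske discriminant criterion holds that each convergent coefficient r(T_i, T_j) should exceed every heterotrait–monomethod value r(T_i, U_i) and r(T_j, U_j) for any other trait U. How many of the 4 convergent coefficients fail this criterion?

3

Checking each validity diagonal entry against its comparison values:
TA (methods 1·2): 0.50 vs {0.39, 0.25, 0.40, 0.18, 0.19, 0.11} → pass.
TB (methods 1·2): 0.35 vs {0.39, 0.25, 0.23, 0.32, 0.08, 0.14} → fail.
TC (methods 1·2): 0.49 vs {0.40, 0.18, 0.23, 0.32, 0.56, 0.33} → fail.
TD (methods 1·2): 0.42 vs {0.19, 0.11, 0.08, 0.14, 0.56, 0.33} → fail.
3 of 4 fail.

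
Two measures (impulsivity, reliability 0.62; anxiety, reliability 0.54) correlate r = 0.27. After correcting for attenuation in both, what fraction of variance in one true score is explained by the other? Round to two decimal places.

0.22

Disattenuated r = 0.27 / √(0.62 × 0.54) = 0.27 / 0.5786 = 0.4666.
Shared true-score variance = 0.4666² = 0.2177 ≈ 0.22.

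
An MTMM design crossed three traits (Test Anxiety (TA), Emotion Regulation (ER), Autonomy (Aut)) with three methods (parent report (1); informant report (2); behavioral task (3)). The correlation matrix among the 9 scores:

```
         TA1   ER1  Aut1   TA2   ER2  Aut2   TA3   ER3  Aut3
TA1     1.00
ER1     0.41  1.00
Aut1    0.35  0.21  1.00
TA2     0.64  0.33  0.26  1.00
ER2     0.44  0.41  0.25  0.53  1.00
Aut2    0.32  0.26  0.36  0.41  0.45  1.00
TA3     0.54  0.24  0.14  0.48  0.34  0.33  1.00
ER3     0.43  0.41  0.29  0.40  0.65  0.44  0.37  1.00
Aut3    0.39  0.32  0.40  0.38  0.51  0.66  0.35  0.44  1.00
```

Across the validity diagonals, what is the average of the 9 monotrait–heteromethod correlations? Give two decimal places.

0.51

Convergent values: 0.64, 0.54, 0.48, 0.41, 0.41, 0.65, 0.36, 0.40, 0.66; mean = 4.55/9 = 0.51.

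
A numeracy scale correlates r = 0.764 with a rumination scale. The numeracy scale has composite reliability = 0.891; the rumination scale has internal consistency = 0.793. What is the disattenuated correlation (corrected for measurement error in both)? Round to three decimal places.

r_true = r_obs / √(r_xx · r_yy) = 0.764 / √(0.891 × 0.793) = 0.764 / √0.706563 = 0.764 / 0.8406 ≈ 0.909.

0.909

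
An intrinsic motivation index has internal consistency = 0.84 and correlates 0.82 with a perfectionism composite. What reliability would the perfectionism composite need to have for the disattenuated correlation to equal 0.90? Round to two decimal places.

r_true = r_obs / √(r_xx · r_yy) ⇒ 0.90 = 0.82 / √(0.84 · r_yy).
√(0.84 · r_yy) = 0.82 / 0.90 = 0.9111; 0.84 · r_yy = 0.8301; r_yy = 0.8301 / 0.84 ≈ 0.99.

0.99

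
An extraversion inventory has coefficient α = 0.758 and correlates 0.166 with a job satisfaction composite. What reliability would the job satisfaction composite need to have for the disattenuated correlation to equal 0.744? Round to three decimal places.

0.066

r_true = r_obs / √(r_xx · r_yy) ⇒ 0.744 = 0.166 / √(0.758 · r_yy).
√(0.758 · r_yy) = 0.166 / 0.744 = 0.2231; 0.758 · r_yy = 0.0498; r_yy = 0.0498 / 0.758 ≈ 0.066.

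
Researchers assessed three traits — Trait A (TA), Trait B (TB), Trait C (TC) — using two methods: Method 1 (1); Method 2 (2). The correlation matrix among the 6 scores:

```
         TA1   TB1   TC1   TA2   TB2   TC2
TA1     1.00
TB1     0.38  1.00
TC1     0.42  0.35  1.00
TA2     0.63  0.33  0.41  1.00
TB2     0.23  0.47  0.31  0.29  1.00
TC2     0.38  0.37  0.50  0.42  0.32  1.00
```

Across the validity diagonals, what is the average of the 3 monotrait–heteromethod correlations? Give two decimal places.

Convergent values: 0.63, 0.47, 0.50; mean = 1.60/3 = 0.53.

0.53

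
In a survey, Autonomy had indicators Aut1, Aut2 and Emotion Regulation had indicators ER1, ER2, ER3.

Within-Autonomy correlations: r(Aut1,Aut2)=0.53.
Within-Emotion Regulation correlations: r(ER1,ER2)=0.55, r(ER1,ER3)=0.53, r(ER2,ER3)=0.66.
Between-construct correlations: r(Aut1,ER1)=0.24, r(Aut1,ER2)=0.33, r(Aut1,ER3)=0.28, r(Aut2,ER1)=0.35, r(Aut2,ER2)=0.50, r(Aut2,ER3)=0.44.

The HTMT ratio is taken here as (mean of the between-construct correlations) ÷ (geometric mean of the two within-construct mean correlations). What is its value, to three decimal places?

Mean heterotrait r = 2.14/6 = 0.3567.
Mean within-Aut = 0.53/1 = 0.5300; mean within-ER = 1.74/3 = 0.5800.
Geometric mean = √(0.5300 × 0.5800) = 0.5544.
HTMT = 0.3567 / 0.5544 = 0.643.

0.643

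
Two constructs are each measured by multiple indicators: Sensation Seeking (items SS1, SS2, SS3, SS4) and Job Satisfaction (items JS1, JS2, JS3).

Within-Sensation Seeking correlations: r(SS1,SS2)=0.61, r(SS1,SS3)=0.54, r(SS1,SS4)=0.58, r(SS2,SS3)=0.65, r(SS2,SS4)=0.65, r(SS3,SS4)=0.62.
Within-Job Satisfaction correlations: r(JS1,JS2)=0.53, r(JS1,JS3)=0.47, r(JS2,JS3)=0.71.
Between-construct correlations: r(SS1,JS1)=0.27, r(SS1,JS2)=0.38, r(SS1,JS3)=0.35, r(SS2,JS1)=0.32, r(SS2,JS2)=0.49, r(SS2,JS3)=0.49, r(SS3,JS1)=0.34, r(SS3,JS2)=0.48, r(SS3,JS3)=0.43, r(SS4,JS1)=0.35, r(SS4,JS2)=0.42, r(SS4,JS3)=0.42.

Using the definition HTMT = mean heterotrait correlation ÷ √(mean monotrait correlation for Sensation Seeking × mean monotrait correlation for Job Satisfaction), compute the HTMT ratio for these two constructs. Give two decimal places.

0.67

Between-construct mean = 4.74/12 = 0.3950.
Mean within-SS = 3.65/6 = 0.6083; mean within-JS = 1.71/3 = 0.5700.
Geometric mean = √(0.6083 × 0.5700) = 0.5888.
HTMT = 0.3950 / 0.5888 = 0.67.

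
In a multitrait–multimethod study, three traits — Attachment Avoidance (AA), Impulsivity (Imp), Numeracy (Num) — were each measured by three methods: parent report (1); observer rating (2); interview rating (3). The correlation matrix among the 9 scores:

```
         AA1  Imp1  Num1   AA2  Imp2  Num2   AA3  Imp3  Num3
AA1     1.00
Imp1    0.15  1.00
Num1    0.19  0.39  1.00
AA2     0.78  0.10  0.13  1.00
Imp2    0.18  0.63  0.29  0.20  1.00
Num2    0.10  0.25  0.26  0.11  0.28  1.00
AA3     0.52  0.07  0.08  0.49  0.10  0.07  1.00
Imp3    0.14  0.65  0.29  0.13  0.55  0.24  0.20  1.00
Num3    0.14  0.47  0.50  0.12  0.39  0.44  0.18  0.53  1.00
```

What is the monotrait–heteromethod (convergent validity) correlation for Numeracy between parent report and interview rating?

0.50

Same trait (Num), different methods: r(Num1, Num3) = 0.50.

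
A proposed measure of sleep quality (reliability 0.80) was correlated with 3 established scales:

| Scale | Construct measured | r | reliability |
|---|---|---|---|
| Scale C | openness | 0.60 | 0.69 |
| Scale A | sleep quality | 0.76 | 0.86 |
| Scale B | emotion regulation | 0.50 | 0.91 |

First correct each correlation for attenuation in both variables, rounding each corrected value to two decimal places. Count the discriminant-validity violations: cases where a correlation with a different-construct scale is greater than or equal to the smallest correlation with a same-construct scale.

Disattenuated r (r / √(r_scale · r_new)):
  Scale C (disc): 0.60 / √(0.69·0.80) = 0.81
  Scale A (conv): 0.76 / √(0.86·0.80) = 0.92
  Scale B (disc): 0.50 / √(0.91·0.80) = 0.59
Smallest convergent = 0.92. Discriminant values: 0.81, 0.59; count ≥ 0.92 → 0.

0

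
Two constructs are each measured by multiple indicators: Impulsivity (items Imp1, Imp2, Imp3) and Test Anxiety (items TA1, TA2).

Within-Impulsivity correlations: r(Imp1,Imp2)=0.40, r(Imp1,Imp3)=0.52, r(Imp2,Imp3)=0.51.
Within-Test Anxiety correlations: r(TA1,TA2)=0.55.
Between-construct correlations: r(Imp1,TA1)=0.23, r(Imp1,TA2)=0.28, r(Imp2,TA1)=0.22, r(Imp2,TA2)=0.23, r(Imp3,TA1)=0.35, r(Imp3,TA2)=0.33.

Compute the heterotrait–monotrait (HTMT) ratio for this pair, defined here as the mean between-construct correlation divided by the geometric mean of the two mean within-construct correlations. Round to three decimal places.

0.534

Mean between = 1.64/6 = 0.2733.
Mean within-Imp = 1.43/3 = 0.4767; mean within-TA = 0.55/1 = 0.5500.
Geometric mean = √(0.4767 × 0.5500) = 0.5120.
HTMT = 0.2733 / 0.5120 = 0.534.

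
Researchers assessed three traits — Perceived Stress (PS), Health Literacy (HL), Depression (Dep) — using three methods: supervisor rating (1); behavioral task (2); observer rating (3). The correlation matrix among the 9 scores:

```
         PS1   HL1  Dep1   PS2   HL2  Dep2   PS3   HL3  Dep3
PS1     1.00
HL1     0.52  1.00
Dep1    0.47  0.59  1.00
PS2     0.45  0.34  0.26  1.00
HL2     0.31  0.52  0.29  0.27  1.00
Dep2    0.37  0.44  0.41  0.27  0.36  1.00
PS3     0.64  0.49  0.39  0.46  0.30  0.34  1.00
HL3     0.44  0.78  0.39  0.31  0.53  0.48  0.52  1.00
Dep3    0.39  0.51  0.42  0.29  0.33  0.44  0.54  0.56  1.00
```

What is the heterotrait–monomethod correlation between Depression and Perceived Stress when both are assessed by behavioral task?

0.27

Different traits, same method: r(Dep2, PS2) = 0.27.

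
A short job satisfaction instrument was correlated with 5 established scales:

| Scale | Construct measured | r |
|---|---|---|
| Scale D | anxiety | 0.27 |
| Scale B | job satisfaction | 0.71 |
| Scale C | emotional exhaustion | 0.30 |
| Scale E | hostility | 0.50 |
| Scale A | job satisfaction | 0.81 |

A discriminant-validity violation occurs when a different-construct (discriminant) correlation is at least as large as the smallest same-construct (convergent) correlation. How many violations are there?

0

Convergent (same construct = job satisfaction): Scale B, Scale A.
Smallest convergent = 0.71. Discriminant values: 0.27, 0.30, 0.50; count ≥ 0.71 → 0.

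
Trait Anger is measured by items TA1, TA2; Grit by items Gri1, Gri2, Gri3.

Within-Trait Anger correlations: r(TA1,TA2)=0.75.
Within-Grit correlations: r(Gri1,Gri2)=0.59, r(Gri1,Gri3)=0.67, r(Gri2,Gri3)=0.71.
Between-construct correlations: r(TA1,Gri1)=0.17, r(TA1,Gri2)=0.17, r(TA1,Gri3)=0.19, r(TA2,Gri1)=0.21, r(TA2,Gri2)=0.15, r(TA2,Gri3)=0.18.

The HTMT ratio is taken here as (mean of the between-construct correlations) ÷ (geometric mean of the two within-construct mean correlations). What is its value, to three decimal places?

Mean between = 1.07/6 = 0.1783.
Mean within-TA = 0.75/1 = 0.7500; mean within-Gri = 1.97/3 = 0.6567.
Geometric mean = √(0.7500 × 0.6567) = 0.7018.
HTMT = 0.1783 / 0.7018 = 0.254.

0.254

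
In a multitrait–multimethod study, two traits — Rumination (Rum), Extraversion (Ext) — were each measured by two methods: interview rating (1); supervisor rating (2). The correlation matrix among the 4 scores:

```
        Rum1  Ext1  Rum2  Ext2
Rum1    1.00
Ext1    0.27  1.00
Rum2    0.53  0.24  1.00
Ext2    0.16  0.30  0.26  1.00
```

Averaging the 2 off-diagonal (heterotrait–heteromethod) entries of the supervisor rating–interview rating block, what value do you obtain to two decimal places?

HTHM values (method 2 × method 1): 0.24, 0.16; mean = 0.40/2 = 0.20.

0.20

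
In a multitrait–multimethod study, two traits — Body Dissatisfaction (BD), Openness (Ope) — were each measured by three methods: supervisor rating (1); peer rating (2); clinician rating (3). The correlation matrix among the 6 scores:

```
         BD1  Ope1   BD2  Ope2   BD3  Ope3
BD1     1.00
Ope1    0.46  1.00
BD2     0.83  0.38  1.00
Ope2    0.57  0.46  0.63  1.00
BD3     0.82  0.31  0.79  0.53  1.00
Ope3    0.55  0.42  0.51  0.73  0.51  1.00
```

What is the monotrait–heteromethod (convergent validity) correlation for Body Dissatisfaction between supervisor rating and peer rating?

0.83

Same trait (BD), different methods: r(BD1, BD2) = 0.83.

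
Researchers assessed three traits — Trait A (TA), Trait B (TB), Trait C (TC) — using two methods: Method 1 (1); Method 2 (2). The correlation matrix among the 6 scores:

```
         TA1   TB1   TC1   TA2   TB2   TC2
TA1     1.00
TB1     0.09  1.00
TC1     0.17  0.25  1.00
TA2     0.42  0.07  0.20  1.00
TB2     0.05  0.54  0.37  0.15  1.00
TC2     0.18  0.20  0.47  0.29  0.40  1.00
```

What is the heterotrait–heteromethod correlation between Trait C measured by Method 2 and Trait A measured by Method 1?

Different traits and methods: r(TC2, TA1) = 0.18.

0.18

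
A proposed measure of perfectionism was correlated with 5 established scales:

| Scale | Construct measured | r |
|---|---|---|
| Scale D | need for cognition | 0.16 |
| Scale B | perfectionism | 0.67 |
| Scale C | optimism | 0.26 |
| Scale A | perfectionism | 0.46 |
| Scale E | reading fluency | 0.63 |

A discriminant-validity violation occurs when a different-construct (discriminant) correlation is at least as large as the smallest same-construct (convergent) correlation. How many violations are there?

Convergent (same construct = perfectionism): Scale B, Scale A.
Smallest convergent = 0.46. Discriminant values: 0.16, 0.26, 0.63; count ≥ 0.46 → 1.

1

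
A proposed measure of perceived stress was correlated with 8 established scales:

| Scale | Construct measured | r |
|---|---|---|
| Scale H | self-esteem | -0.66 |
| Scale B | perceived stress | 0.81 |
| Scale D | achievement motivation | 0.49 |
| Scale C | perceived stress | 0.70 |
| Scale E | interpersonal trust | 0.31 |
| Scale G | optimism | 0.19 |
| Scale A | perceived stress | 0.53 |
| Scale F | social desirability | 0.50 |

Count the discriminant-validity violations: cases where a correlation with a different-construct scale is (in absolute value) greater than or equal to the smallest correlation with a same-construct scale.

1

Convergent (same construct = perceived stress): Scale B, Scale C, Scale A.
Smallest convergent = 0.53. Discriminant |r|: 0.66, 0.49, 0.31, 0.19, 0.50; count ≥ 0.53 → 1.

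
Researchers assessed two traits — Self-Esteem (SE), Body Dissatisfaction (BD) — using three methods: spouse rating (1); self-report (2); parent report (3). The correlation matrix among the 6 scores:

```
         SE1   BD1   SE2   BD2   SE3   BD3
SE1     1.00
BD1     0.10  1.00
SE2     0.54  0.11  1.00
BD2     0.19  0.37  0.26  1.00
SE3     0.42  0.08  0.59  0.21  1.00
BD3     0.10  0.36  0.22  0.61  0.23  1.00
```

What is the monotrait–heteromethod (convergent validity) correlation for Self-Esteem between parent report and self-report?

Same trait (SE), different methods: r(SE3, SE2) = 0.59.

0.59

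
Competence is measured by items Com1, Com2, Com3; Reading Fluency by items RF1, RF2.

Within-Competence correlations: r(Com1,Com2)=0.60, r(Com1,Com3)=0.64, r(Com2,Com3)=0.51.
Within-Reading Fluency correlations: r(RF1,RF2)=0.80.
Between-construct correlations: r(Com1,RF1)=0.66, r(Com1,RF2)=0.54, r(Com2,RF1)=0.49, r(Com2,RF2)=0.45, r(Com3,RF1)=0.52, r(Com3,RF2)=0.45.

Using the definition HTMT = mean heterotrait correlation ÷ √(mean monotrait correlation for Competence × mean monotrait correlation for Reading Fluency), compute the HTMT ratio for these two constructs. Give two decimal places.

Mean heterotrait r = 3.11/6 = 0.5183.
Mean within-Com = 1.75/3 = 0.5833; mean within-RF = 0.80/1 = 0.8000.
Geometric mean = √(0.5833 × 0.8000) = 0.6831.
HTMT = 0.5183 / 0.6831 = 0.76.

0.76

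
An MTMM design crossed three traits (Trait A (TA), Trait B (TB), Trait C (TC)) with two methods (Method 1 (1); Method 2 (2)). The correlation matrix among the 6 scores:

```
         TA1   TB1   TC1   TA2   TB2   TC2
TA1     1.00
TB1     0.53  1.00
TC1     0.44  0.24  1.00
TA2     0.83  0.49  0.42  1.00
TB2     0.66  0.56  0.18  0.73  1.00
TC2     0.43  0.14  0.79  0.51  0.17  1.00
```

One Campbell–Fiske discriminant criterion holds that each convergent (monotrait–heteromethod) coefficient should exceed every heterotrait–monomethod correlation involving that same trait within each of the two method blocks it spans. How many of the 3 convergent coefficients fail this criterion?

1

Checking each validity diagonal entry against its comparison values:
TA (methods 1·2): 0.83 vs {0.53, 0.73, 0.44, 0.51} → pass.
TB (methods 1·2): 0.56 vs {0.53, 0.73, 0.24, 0.17} → fail.
TC (methods 1·2): 0.79 vs {0.44, 0.51, 0.24, 0.17} → pass.
1 of 3 fail.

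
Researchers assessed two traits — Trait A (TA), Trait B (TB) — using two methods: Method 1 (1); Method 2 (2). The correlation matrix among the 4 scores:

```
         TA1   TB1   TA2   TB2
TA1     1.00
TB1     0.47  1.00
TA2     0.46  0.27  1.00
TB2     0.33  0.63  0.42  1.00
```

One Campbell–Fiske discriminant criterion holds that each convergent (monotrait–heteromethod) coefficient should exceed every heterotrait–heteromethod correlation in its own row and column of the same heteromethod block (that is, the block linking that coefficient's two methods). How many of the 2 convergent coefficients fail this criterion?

Checking each validity diagonal entry against its comparison values:
TA (methods 1·2): 0.46 vs {0.33, 0.27} → pass.
TB (methods 1·2): 0.63 vs {0.27, 0.33} → pass.
0 of 2 fail.

0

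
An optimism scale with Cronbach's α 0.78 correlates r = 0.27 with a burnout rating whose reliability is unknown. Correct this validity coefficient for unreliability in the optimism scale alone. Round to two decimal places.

0.31

Single correction: r_c = r_obs / √r_xx = 0.27 / √0.78 = 0.27 / 0.8832 ≈ 0.31.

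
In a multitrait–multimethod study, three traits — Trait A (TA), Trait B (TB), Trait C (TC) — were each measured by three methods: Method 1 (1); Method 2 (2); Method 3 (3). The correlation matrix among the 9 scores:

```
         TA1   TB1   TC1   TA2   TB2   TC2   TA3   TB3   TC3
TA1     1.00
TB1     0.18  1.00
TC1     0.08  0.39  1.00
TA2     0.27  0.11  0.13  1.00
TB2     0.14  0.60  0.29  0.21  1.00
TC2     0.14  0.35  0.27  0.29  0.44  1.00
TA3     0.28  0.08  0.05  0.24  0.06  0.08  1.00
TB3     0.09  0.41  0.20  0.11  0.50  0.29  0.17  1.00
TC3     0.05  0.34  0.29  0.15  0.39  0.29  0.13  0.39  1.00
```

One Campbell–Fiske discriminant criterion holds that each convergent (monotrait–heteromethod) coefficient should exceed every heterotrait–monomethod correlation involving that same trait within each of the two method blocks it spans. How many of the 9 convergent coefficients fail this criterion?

5

Each convergent coefficient versus the relevant comparison correlations:
TA (methods 1·2): 0.27 vs {0.18, 0.21, 0.08, 0.29} → fail.
TA (methods 1·3): 0.28 vs {0.18, 0.17, 0.08, 0.13} → pass.
TA (methods 2·3): 0.24 vs {0.21, 0.17, 0.29, 0.13} → fail.
TB (methods 1·2): 0.60 vs {0.18, 0.21, 0.39, 0.44} → pass.
TB (methods 1·3): 0.41 vs {0.18, 0.17, 0.39, 0.39} → pass.
TB (methods 2·3): 0.50 vs {0.21, 0.17, 0.44, 0.39} → pass.
TC (methods 1·2): 0.27 vs {0.08, 0.29, 0.39, 0.44} → fail.
TC (methods 1·3): 0.29 vs {0.08, 0.13, 0.39, 0.39} → fail.
TC (methods 2·3): 0.29 vs {0.29, 0.13, 0.44, 0.39} → fail.
5 of 9 fail.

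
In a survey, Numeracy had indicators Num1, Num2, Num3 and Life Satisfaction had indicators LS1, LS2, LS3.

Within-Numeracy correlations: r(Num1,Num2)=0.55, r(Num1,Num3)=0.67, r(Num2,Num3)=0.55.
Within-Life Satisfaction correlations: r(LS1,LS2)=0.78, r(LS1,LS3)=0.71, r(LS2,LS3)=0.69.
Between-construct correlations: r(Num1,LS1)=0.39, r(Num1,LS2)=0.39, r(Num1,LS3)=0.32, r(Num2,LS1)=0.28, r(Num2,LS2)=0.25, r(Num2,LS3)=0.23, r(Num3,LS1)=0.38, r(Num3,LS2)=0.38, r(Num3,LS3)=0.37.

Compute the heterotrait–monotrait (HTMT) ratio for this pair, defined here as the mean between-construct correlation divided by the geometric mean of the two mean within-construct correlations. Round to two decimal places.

0.51

Between-construct mean = 2.99/9 = 0.3322.
Mean within-Num = 1.77/3 = 0.5900; mean within-LS = 2.18/3 = 0.7267.
Geometric mean = √(0.5900 × 0.7267) = 0.6548.
HTMT = 0.3322 / 0.6548 = 0.51.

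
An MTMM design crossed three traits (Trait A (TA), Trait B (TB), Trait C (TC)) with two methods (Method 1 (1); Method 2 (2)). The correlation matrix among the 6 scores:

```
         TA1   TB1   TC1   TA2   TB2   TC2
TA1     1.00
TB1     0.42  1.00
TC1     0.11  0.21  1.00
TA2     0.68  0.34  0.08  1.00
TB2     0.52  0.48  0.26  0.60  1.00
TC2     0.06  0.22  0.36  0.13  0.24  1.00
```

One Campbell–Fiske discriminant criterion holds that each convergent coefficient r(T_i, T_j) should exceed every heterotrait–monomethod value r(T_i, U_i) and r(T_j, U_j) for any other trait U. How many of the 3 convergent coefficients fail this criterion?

Checking each validity diagonal entry against its comparison values:
TA (methods 1·2): 0.68 vs {0.42, 0.60, 0.11, 0.13} → pass.
TB (methods 1·2): 0.48 vs {0.42, 0.60, 0.21, 0.24} → fail.
TC (methods 1·2): 0.36 vs {0.11, 0.13, 0.21, 0.24} → pass.
1 of 3 fail.

1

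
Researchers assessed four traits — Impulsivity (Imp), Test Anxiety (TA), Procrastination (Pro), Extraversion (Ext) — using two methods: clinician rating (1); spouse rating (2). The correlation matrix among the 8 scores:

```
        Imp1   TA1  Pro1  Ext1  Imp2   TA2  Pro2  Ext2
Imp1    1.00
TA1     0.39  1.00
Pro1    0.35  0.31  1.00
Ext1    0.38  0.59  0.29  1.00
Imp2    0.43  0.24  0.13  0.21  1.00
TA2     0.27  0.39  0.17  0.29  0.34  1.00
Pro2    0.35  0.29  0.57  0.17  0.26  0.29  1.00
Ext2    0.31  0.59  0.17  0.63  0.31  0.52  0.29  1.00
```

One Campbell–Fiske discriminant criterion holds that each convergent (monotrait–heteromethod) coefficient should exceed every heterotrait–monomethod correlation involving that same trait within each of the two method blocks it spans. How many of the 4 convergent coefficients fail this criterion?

1

Convergent coefficients and their comparison sets:
Imp (methods 1·2): 0.43 vs {0.39, 0.34, 0.35, 0.26, 0.38, 0.31} → pass.
TA (methods 1·2): 0.39 vs {0.39, 0.34, 0.31, 0.29, 0.59, 0.52} → fail.
Pro (methods 1·2): 0.57 vs {0.35, 0.26, 0.31, 0.29, 0.29, 0.29} → pass.
Ext (methods 1·2): 0.63 vs {0.38, 0.31, 0.59, 0.52, 0.29, 0.29} → pass.
1 of 4 fail.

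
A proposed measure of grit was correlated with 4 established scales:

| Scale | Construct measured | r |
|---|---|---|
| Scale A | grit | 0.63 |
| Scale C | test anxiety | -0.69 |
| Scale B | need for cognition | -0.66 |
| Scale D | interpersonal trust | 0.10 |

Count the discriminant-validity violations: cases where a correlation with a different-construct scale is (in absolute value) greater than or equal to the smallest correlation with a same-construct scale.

2

Convergent (same construct = grit): Scale A.
Smallest convergent = 0.63. Discriminant |r|: 0.69, 0.66, 0.10; count ≥ 0.63 → 2.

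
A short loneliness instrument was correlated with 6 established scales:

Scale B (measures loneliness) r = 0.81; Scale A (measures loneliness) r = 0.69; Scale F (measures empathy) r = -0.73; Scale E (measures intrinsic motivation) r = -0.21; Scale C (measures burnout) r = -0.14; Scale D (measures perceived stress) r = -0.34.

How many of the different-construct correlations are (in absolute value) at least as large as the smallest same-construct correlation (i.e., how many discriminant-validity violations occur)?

Convergent (same construct = loneliness): Scale B, Scale A.
Smallest convergent = 0.69. Discriminant |r|: 0.73, 0.21, 0.14, 0.34; count ≥ 0.69 → 1.

1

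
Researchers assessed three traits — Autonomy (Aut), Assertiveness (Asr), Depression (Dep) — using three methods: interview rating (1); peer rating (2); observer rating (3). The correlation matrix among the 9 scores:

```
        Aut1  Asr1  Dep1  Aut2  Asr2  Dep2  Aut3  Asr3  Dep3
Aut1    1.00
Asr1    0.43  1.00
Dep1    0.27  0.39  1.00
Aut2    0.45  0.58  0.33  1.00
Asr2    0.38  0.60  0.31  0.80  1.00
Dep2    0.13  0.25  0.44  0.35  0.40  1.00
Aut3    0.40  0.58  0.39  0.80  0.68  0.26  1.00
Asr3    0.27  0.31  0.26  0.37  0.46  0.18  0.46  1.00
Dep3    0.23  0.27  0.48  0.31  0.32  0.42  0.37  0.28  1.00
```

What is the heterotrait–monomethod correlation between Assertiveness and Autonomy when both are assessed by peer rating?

Different traits, same method: r(Asr2, Aut2) = 0.80.

0.80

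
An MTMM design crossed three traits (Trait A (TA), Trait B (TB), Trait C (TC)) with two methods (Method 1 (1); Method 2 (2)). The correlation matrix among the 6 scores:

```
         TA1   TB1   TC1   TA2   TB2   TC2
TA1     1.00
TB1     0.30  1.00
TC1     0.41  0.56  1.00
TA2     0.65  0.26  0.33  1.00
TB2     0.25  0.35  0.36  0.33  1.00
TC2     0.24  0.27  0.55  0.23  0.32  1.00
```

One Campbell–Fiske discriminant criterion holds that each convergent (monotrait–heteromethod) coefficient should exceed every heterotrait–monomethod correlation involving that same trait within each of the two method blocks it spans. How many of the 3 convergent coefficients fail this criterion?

Convergent coefficients and their comparison sets:
TA (methods 1·2): 0.65 vs {0.30, 0.33, 0.41, 0.23} → pass.
TB (methods 1·2): 0.35 vs {0.30, 0.33, 0.56, 0.32} → fail.
TC (methods 1·2): 0.55 vs {0.41, 0.23, 0.56, 0.32} → fail.
2 of 3 fail.

2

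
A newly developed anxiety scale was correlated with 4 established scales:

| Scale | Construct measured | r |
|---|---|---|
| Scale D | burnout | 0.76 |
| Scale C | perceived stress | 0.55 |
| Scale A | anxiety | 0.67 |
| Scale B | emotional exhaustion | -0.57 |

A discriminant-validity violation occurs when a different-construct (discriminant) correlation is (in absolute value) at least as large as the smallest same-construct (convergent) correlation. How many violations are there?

1

Convergent (same construct = anxiety): Scale A.
Smallest convergent = 0.67. Discriminant |r|: 0.76, 0.55, 0.57; count ≥ 0.67 → 1.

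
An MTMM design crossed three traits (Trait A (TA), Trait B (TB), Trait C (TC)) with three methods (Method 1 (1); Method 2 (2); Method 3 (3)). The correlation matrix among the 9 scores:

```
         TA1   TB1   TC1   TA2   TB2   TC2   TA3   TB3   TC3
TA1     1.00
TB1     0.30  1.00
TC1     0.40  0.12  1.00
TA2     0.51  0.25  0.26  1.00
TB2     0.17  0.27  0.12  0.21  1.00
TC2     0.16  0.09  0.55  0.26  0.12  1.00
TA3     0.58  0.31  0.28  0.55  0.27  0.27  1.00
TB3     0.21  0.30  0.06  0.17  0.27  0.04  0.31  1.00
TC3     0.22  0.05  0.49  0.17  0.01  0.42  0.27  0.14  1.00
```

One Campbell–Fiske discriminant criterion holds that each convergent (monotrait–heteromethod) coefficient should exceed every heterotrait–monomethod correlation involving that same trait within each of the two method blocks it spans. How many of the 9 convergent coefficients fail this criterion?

Checking each validity diagonal entry against its comparison values:
TA (methods 1·2): 0.51 vs {0.30, 0.21, 0.40, 0.26} → pass.
TA (methods 1·3): 0.58 vs {0.30, 0.31, 0.40, 0.27} → pass.
TA (methods 2·3): 0.55 vs {0.21, 0.31, 0.26, 0.27} → pass.
TB (methods 1·2): 0.27 vs {0.30, 0.21, 0.12, 0.12} → fail.
TB (methods 1·3): 0.30 vs {0.30, 0.31, 0.12, 0.14} → fail.
TB (methods 2·3): 0.27 vs {0.21, 0.31, 0.12, 0.14} → fail.
TC (methods 1·2): 0.55 vs {0.40, 0.26, 0.12, 0.12} → pass.
TC (methods 1·3): 0.49 vs {0.40, 0.27, 0.12, 0.14} → pass.
TC (methods 2·3): 0.42 vs {0.26, 0.27, 0.12, 0.14} → pass.
3 of 9 fail.

3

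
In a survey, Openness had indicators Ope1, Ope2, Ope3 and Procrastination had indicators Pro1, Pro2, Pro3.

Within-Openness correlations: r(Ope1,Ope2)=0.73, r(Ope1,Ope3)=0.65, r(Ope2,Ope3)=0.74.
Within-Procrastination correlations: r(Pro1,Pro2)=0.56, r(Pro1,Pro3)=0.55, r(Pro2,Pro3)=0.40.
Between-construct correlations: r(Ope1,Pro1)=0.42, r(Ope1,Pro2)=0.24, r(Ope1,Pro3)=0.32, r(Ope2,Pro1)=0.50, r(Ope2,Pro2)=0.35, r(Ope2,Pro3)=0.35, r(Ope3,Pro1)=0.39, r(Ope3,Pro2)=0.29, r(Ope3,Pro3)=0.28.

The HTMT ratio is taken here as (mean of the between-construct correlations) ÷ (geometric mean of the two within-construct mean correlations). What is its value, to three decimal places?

0.585

Mean heterotrait r = 3.14/9 = 0.3489.
Mean within-Ope = 2.12/3 = 0.7067; mean within-Pro = 1.51/3 = 0.5033.
Geometric mean = √(0.7067 × 0.5033) = 0.5964.
HTMT = 0.3489 / 0.5964 = 0.585.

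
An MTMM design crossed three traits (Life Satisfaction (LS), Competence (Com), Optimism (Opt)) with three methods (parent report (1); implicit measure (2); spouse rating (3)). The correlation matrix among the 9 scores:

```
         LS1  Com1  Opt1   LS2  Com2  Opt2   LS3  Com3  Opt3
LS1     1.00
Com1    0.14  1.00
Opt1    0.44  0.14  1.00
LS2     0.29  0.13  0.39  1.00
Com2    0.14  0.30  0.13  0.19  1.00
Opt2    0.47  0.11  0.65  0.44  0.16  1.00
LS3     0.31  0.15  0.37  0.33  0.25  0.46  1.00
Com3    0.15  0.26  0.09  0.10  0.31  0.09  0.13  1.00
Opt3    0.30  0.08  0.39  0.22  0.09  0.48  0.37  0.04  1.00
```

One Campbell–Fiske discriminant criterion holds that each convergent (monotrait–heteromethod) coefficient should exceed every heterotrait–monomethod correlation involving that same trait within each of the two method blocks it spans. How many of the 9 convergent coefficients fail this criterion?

4

Convergent coefficients and their comparison sets:
LS (methods 1·2): 0.29 vs {0.14, 0.19, 0.44, 0.44} → fail.
LS (methods 1·3): 0.31 vs {0.14, 0.13, 0.44, 0.37} → fail.
LS (methods 2·3): 0.33 vs {0.19, 0.13, 0.44, 0.37} → fail.
Com (methods 1·2): 0.30 vs {0.14, 0.19, 0.14, 0.16} → pass.
Com (methods 1·3): 0.26 vs {0.14, 0.13, 0.14, 0.04} → pass.
Com (methods 2·3): 0.31 vs {0.19, 0.13, 0.16, 0.04} → pass.
Opt (methods 1·2): 0.65 vs {0.44, 0.44, 0.14, 0.16} → pass.
Opt (methods 1·3): 0.39 vs {0.44, 0.37, 0.14, 0.04} → fail.
Opt (methods 2·3): 0.48 vs {0.44, 0.37, 0.16, 0.04} → pass.
4 of 9 fail.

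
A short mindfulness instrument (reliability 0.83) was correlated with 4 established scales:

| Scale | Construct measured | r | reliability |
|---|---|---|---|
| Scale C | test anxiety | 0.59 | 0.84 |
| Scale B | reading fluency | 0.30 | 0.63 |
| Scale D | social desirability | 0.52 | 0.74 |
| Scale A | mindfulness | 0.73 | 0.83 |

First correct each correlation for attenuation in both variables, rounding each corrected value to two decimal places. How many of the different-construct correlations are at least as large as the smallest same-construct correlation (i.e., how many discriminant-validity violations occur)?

0

Disattenuated r (r / √(r_scale · r_new)):
  Scale C (disc): 0.59 / √(0.84·0.83) = 0.71
  Scale B (disc): 0.30 / √(0.63·0.83) = 0.41
  Scale D (disc): 0.52 / √(0.74·0.83) = 0.66
  Scale A (conv): 0.73 / √(0.83·0.83) = 0.88
Smallest convergent = 0.88. Discriminant values: 0.71, 0.41, 0.66; count ≥ 0.88 → 0.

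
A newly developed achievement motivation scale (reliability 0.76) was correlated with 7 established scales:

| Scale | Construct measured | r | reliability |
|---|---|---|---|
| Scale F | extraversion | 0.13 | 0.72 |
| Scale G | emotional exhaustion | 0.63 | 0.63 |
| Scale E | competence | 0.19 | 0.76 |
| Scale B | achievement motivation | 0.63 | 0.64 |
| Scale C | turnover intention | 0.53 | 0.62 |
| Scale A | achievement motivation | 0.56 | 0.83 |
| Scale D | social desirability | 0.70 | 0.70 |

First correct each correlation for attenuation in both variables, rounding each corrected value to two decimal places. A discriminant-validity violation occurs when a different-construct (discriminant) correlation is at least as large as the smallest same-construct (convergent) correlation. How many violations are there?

Disattenuated r (r / √(r_scale · r_new)):
  Scale F (disc): 0.13 / √(0.72·0.76) = 0.18
  Scale G (disc): 0.63 / √(0.63·0.76) = 0.91
  Scale E (disc): 0.19 / √(0.76·0.76) = 0.25
  Scale B (conv): 0.63 / √(0.64·0.76) = 0.90
  Scale C (disc): 0.53 / √(0.62·0.76) = 0.77
  Scale A (conv): 0.56 / √(0.83·0.76) = 0.71
  Scale D (disc): 0.70 / √(0.70·0.76) = 0.96
Smallest convergent = 0.71. Discriminant values: 0.18, 0.91, 0.25, 0.77, 0.96; count ≥ 0.71 → 3.

3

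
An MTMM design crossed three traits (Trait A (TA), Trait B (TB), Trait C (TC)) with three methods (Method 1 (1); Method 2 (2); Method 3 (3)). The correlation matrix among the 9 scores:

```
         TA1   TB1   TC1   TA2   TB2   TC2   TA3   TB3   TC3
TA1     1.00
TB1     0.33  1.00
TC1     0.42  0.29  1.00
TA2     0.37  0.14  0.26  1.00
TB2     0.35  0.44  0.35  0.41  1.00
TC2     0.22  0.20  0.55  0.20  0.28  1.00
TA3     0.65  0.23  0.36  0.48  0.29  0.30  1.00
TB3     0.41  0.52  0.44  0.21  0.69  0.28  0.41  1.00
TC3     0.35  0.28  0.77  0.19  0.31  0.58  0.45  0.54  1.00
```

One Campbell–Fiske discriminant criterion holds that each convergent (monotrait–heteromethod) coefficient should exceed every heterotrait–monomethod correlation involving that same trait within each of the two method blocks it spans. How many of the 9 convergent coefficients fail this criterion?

Each convergent coefficient versus the relevant comparison correlations:
TA (methods 1·2): 0.37 vs {0.33, 0.41, 0.42, 0.20} → fail.
TA (methods 1·3): 0.65 vs {0.33, 0.41, 0.42, 0.45} → pass.
TA (methods 2·3): 0.48 vs {0.41, 0.41, 0.20, 0.45} → pass.
TB (methods 1·2): 0.44 vs {0.33, 0.41, 0.29, 0.28} → pass.
TB (methods 1·3): 0.52 vs {0.33, 0.41, 0.29, 0.54} → fail.
TB (methods 2·3): 0.69 vs {0.41, 0.41, 0.28, 0.54} → pass.
TC (methods 1·2): 0.55 vs {0.42, 0.20, 0.29, 0.28} → pass.
TC (methods 1·3): 0.77 vs {0.42, 0.45, 0.29, 0.54} → pass.
TC (methods 2·3): 0.58 vs {0.20, 0.45, 0.28, 0.54} → pass.
2 of 9 fail.

2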